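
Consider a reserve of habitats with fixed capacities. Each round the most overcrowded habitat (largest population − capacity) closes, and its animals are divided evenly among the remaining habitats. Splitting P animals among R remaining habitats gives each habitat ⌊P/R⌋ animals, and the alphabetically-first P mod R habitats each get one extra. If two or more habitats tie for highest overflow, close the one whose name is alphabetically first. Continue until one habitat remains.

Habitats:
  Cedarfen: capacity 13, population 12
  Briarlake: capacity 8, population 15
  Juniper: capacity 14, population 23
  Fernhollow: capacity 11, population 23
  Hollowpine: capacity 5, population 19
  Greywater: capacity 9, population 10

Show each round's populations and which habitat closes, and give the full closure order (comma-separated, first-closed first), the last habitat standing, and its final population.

Closure order: Hollowpine, Fernhollow, Briarlake, Juniper, Greywater
Last habitat: Cedarfen with 102 animals

Round 1: Briarlake=15 Cedarfen=12 Fernhollow=23 Greywater=10 Hollowpine=19 Juniper=23 → close Hollowpine (overflow 14)
  19÷5 = 3 each, +1 to first 4
Round 2: Briarlake=19 Cedarfen=16 Fernhollow=27 Greywater=14 Juniper=26 → close Fernhollow (overflow 16)
  27÷4 = 6 each, +1 to first 3
Round 3: Briarlake=26 Cedarfen=23 Greywater=21 Juniper=32 → close Briarlake (overflow 18)
  26÷3 = 8 each, +1 to first 2
Round 4: Cedarfen=32 Greywater=30 Juniper=40 → close Juniper (overflow 26)
  40÷2 = 20 each, +1 to first 0
Round 5: Cedarfen=52 Greywater=50 → close Greywater (overflow 41)
  50÷1 = 50 each, +1 to first 0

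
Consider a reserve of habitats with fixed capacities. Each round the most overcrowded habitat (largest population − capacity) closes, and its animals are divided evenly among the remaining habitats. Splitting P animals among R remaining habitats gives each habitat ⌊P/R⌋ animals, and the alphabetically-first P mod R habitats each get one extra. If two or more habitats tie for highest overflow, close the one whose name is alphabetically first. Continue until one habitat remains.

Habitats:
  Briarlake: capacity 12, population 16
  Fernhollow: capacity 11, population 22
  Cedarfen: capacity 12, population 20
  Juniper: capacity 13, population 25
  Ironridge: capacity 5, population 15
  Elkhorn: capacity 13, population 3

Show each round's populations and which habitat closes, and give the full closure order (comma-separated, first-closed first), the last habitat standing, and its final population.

Closure order: Juniper, Fernhollow, Ironridge, Cedarfen, Briarlake
Last habitat: Elkhorn with 101 animals

Round 1: Briarlake=16 Cedarfen=20 Elkhorn=3 Fernhollow=22 Ironridge=15 Juniper=25 → close Juniper (overflow 12)
  25÷5 = 5 each, +1 to first 0
Round 2: Briarlake=21 Cedarfen=25 Elkhorn=8 Fernhollow=27 Ironridge=20 → close Fernhollow (overflow 16)
  27÷4 = 6 each, +1 to first 3
Round 3: Briarlake=28 Cedarfen=32 Elkhorn=15 Ironridge=26 → close Ironridge (overflow 21)
  26÷3 = 8 each, +1 to first 2
Round 4: Briarlake=37 Cedarfen=41 Elkhorn=23 → close Cedarfen (overflow 29)
  41÷2 = 20 each, +1 to first 1
Round 5: Briarlake=58 Elkhorn=43 → close Briarlake (overflow 46)
  58÷1 = 58 each, +1 to first 0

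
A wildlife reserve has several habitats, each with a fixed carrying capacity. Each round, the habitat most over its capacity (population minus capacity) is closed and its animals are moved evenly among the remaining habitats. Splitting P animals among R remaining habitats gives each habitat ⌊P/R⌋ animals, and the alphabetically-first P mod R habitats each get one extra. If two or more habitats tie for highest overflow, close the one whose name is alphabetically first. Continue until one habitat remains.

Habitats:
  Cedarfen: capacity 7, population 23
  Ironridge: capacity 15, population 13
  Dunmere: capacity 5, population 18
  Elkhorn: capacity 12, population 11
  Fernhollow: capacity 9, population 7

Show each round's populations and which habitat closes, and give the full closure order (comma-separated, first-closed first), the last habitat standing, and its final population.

Round 1: Cedarfen=23 Dunmere=18 Elkhorn=11 Fernhollow=7 Ironridge=13 → close Cedarfen (overflow 16)
  23÷4 = 5 each, +1 to first 3
Round 2: Dunmere=24 Elkhorn=17 Fernhollow=13 Ironridge=18 → close Dunmere (overflow 19)
  24÷3 = 8 each, +1 to first 0
Round 3: Elkhorn=25 Fernhollow=21 Ironridge=26 → close Elkhorn (overflow 13)
  25÷2 = 12 each, +1 to first 1
Round 4: Fernhollow=34 Ironridge=38 → close Fernhollow (overflow 25)
  34÷1 = 34 each, +1 to first 0

Closure order: Cedarfen, Dunmere, Elkhorn, Fernhollow
Last habitat: Ironridge with 72 animals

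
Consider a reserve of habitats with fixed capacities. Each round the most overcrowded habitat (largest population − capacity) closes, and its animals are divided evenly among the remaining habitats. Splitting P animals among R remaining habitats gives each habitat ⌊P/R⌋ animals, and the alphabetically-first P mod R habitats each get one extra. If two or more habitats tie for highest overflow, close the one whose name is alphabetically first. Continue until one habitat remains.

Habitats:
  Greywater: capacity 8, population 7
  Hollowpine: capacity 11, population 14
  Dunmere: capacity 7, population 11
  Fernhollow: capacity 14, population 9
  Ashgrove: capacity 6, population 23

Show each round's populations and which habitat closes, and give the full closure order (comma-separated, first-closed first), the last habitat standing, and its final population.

Round 1: Ashgrove=23 Dunmere=11 Fernhollow=9 Greywater=7 Hollowpine=14 → close Ashgrove (overflow 17)
  23÷4 = 5 each, +1 to first 3
Round 2: Dunmere=17 Fernhollow=15 Greywater=13 Hollowpine=19 → close Dunmere (overflow 10)
  17÷3 = 5 each, +1 to first 2
Round 3: Fernhollow=21 Greywater=19 Hollowpine=24 → close Hollowpine (overflow 13)
  24÷2 = 12 each, +1 to first 0
Round 4: Fernhollow=33 Greywater=31 → close Greywater (overflow 23)
  31÷1 = 31 each, +1 to first 0

Closure order: Ashgrove, Dunmere, Hollowpine, Greywater
Last habitat: Fernhollow with 64 animals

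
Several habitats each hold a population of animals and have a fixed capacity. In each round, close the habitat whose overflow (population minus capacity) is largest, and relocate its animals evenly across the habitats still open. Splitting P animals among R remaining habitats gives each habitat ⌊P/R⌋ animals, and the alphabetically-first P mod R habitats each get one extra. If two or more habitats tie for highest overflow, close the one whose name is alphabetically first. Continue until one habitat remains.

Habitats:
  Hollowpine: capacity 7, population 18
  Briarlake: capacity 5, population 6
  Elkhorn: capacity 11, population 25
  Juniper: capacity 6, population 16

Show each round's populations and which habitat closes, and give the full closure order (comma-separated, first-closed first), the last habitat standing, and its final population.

Round 1: Briarlake=6 Elkhorn=25 Hollowpine=18 Juniper=16 → close Elkhorn (overflow 14)
  25÷3 = 8 each, +1 to first 1
Round 2: Briarlake=15 Hollowpine=26 Juniper=24 → close Hollowpine (overflow 19)
  26÷2 = 13 each, +1 to first 0
Round 3: Briarlake=28 Juniper=37 → close Juniper (overflow 31)
  37÷1 = 37 each, +1 to first 0

Closure order: Elkhorn, Hollowpine, Juniper
Last habitat: Briarlake with 65 animals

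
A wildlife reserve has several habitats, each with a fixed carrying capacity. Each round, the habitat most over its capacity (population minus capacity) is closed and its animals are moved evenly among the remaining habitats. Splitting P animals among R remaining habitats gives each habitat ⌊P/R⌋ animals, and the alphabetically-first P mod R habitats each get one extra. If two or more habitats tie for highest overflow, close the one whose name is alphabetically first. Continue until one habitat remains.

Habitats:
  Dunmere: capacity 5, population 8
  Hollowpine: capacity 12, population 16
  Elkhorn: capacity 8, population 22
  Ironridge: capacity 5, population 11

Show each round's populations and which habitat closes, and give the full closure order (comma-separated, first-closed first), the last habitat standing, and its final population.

Closure order: Elkhorn, Ironridge, Dunmere
Last habitat: Hollowpine with 57 animals

Round 1: Dunmere=8 Elkhorn=22 Hollowpine=16 Ironridge=11 → close Elkhorn (overflow 14)
  22÷3 = 7 each, +1 to first 1
Round 2: Dunmere=16 Hollowpine=23 Ironridge=18 → close Ironridge (overflow 13)
  18÷2 = 9 each, +1 to first 0
Round 3: Dunmere=25 Hollowpine=32 → close Dunmere (overflow 20)
  25÷1 = 25 each, +1 to first 0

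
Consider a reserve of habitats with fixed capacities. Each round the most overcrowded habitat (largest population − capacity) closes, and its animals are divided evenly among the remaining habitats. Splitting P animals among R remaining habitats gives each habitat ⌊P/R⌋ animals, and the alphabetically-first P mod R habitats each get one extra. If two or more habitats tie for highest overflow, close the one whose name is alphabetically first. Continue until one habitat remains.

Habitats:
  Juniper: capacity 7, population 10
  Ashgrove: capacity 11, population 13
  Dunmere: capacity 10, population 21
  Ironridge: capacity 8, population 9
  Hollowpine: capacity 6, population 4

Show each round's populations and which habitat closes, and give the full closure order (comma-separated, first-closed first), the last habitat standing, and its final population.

Round 1: Ashgrove=13 Dunmere=21 Hollowpine=4 Ironridge=9 Juniper=10 → close Dunmere (overflow 11)
  21÷4 = 5 each, +1 to first 1
Round 2: Ashgrove=19 Hollowpine=9 Ironridge=14 Juniper=15 → close Ashgrove (overflow 8)
  19÷3 = 6 each, +1 to first 1
Round 3: Hollowpine=16 Ironridge=20 Juniper=21 → close Juniper (overflow 14)
  21÷2 = 10 each, +1 to first 1
Round 4: Hollowpine=27 Ironridge=30 → close Ironridge (overflow 22)
  30÷1 = 30 each, +1 to first 0

Closure order: Dunmere, Ashgrove, Juniper, Ironridge
Last habitat: Hollowpine with 57 animals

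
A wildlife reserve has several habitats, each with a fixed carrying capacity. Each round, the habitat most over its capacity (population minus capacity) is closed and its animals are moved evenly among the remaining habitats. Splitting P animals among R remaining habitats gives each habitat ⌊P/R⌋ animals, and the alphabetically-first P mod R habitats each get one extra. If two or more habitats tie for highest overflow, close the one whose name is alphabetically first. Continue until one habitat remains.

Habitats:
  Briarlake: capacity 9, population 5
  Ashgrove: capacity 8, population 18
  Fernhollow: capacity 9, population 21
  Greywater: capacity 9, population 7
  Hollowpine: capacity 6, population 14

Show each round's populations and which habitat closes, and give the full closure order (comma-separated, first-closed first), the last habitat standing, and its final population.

Closure order: Fernhollow, Ashgrove, Hollowpine, Greywater
Last habitat: Briarlake with 65 animals

Round 1: Ashgrove=18 Briarlake=5 Fernhollow=21 Greywater=7 Hollowpine=14 → close Fernhollow (overflow 12)
  21÷4 = 5 each, +1 to first 1
Round 2: Ashgrove=24 Briarlake=10 Greywater=12 Hollowpine=19 → close Ashgrove (overflow 16)
  24÷3 = 8 each, +1 to first 0
Round 3: Briarlake=18 Greywater=20 Hollowpine=27 → close Hollowpine (overflow 21)
  27÷2 = 13 each, +1 to first 1
Round 4: Briarlake=32 Greywater=33 → close Greywater (overflow 24)
  33÷1 = 33 each, +1 to first 0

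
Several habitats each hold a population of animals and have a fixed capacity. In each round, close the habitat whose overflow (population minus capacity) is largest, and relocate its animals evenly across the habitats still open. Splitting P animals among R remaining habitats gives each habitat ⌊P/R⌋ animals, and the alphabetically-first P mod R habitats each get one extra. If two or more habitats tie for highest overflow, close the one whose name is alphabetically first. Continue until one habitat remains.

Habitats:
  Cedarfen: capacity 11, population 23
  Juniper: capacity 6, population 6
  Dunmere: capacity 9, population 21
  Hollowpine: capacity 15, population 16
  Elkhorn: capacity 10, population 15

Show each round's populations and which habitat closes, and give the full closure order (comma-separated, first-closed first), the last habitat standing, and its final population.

Round 1: Cedarfen=23 Dunmere=21 Elkhorn=15 Hollowpine=16 Juniper=6 → close Cedarfen (overflow 12)
  23÷4 = 5 each, +1 to first 3
Round 2: Dunmere=27 Elkhorn=21 Hollowpine=22 Juniper=11 → close Dunmere (overflow 18)
  27÷3 = 9 each, +1 to first 0
Round 3: Elkhorn=30 Hollowpine=31 Juniper=20 → close Elkhorn (overflow 20)
  30÷2 = 15 each, +1 to first 0
Round 4: Hollowpine=46 Juniper=35 → close Hollowpine (overflow 31)
  46÷1 = 46 each, +1 to first 0

Closure order: Cedarfen, Dunmere, Elkhorn, Hollowpine
Last habitat: Juniper with 81 animals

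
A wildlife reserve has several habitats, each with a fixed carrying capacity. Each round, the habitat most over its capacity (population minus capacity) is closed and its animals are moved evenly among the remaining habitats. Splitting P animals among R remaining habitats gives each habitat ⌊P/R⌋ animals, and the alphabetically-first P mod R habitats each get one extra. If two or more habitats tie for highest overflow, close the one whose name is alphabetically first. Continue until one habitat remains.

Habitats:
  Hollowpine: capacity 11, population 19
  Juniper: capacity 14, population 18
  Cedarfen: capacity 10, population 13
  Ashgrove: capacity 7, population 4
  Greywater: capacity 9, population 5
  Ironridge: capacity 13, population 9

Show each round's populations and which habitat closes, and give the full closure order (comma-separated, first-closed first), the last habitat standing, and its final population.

Round 1: Ashgrove=4 Cedarfen=13 Greywater=5 Hollowpine=19 Ironridge=9 Juniper=18 → close Hollowpine (overflow 8)
  19÷5 = 3 each, +1 to first 4
Round 2: Ashgrove=8 Cedarfen=17 Greywater=9 Ironridge=13 Juniper=21 → close Cedarfen (overflow 7)
  17÷4 = 4 each, +1 to first 1
Round 3: Ashgrove=13 Greywater=13 Ironridge=17 Juniper=25 → close Juniper (overflow 11)
  25÷3 = 8 each, +1 to first 1
Round 4: Ashgrove=22 Greywater=21 Ironridge=25 → close Ashgrove (overflow 15)
  22÷2 = 11 each, +1 to first 0
Round 5: Greywater=32 Ironridge=36 → close Greywater (overflow 23)
  32÷1 = 32 each, +1 to first 0

Closure order: Hollowpine, Cedarfen, Juniper, Ashgrove, Greywater
Last habitat: Ironridge with 68 animals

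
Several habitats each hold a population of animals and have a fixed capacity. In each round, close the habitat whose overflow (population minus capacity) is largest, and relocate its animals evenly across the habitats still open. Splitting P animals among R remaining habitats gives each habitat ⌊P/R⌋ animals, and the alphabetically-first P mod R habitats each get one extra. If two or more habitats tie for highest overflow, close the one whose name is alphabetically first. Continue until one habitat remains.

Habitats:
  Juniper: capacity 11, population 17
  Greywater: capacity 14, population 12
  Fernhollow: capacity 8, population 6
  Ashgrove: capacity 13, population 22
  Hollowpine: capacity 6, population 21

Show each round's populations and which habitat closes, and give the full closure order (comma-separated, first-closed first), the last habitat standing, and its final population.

Round 1: Ashgrove=22 Fernhollow=6 Greywater=12 Hollowpine=21 Juniper=17 → close Hollowpine (overflow 15)
  21÷4 = 5 each, +1 to first 1
Round 2: Ashgrove=28 Fernhollow=11 Greywater=17 Juniper=22 → close Ashgrove (overflow 15)
  28÷3 = 9 each, +1 to first 1
Round 3: Fernhollow=21 Greywater=26 Juniper=31 → close Juniper (overflow 20)
  31÷2 = 15 each, +1 to first 1
Round 4: Fernhollow=37 Greywater=41 → close Fernhollow (overflow 29)
  37÷1 = 37 each, +1 to first 0

Closure order: Hollowpine, Ashgrove, Juniper, Fernhollow
Last habitat: Greywater with 78 animals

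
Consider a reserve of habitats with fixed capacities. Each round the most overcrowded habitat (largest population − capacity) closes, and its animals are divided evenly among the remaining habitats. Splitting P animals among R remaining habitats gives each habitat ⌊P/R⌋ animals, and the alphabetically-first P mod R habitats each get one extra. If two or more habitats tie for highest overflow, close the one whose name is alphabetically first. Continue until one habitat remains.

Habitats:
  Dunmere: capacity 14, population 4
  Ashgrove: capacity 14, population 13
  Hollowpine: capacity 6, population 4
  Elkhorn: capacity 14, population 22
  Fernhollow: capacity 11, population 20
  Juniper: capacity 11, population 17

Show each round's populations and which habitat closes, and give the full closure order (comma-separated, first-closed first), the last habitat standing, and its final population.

Round 1: Ashgrove=13 Dunmere=4 Elkhorn=22 Fernhollow=20 Hollowpine=4 Juniper=17 → close Fernhollow (overflow 9)
  20÷5 = 4 each, +1 to first 0
Round 2: Ashgrove=17 Dunmere=8 Elkhorn=26 Hollowpine=8 Juniper=21 → close Elkhorn (overflow 12)
  26÷4 = 6 each, +1 to first 2
Round 3: Ashgrove=24 Dunmere=15 Hollowpine=14 Juniper=27 → close Juniper (overflow 16)
  27÷3 = 9 each, +1 to first 0
Round 4: Ashgrove=33 Dunmere=24 Hollowpine=23 → close Ashgrove (overflow 19)
  33÷2 = 16 each, +1 to first 1
Round 5: Dunmere=41 Hollowpine=39 → close Hollowpine (overflow 33)
  39÷1 = 39 each, +1 to first 0

Closure order: Fernhollow, Elkhorn, Juniper, Ashgrove, Hollowpine
Last habitat: Dunmere with 80 animals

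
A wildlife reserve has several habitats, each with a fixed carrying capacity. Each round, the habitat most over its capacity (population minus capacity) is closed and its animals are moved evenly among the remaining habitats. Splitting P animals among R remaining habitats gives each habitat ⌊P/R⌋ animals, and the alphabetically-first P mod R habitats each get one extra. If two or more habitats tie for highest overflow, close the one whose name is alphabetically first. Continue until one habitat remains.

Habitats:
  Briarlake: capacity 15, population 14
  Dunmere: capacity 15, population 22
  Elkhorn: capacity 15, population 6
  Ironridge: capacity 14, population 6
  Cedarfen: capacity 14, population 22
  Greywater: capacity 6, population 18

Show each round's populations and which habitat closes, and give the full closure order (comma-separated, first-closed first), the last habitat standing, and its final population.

Round 1: Briarlake=14 Cedarfen=22 Dunmere=22 Elkhorn=6 Greywater=18 Ironridge=6 → close Greywater (overflow 12)
  18÷5 = 3 each, +1 to first 3
Round 2: Briarlake=18 Cedarfen=26 Dunmere=26 Elkhorn=9 Ironridge=9 → close Cedarfen (overflow 12)
  26÷4 = 6 each, +1 to first 2
Round 3: Briarlake=25 Dunmere=33 Elkhorn=15 Ironridge=15 → close Dunmere (overflow 18)
  33÷3 = 11 each, +1 to first 0
Round 4: Briarlake=36 Elkhorn=26 Ironridge=26 → close Briarlake (overflow 21)
  36÷2 = 18 each, +1 to first 0
Round 5: Elkhorn=44 Ironridge=44 → close Ironridge (overflow 30)
  44÷1 = 44 each, +1 to first 0

Closure order: Greywater, Cedarfen, Dunmere, Briarlake, Ironridge
Last habitat: Elkhorn with 88 animals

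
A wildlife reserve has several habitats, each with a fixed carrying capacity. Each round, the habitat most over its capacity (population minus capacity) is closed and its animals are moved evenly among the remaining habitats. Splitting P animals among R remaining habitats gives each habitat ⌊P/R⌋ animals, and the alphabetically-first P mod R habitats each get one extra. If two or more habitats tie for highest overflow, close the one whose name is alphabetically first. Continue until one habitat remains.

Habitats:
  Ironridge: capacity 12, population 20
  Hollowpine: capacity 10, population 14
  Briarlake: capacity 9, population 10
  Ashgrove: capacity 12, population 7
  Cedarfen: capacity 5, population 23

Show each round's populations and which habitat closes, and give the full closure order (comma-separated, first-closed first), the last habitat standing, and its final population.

Round 1: Ashgrove=7 Briarlake=10 Cedarfen=23 Hollowpine=14 Ironridge=20 → close Cedarfen (overflow 18)
  23÷4 = 5 each, +1 to first 3
Round 2: Ashgrove=13 Briarlake=16 Hollowpine=20 Ironridge=25 → close Ironridge (overflow 13)
  25÷3 = 8 each, +1 to first 1
Round 3: Ashgrove=22 Briarlake=24 Hollowpine=28 → close Hollowpine (overflow 18)
  28÷2 = 14 each, +1 to first 0
Round 4: Ashgrove=36 Briarlake=38 → close Briarlake (overflow 29)
  38÷1 = 38 each, +1 to first 0

Closure order: Cedarfen, Ironridge, Hollowpine, Briarlake
Last habitat: Ashgrove with 74 animals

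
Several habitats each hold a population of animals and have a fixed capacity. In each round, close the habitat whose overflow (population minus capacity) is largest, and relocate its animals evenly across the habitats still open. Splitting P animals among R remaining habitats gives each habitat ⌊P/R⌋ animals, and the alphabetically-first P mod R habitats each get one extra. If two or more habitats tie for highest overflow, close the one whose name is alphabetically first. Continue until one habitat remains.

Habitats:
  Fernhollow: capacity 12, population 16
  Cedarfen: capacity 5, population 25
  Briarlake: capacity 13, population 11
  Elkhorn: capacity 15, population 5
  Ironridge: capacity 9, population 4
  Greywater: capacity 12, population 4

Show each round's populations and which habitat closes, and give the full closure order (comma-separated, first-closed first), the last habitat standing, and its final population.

Closure order: Cedarfen, Fernhollow, Briarlake, Ironridge, Elkhorn
Last habitat: Greywater with 65 animals

Round 1: Briarlake=11 Cedarfen=25 Elkhorn=5 Fernhollow=16 Greywater=4 Ironridge=4 → close Cedarfen (overflow 20)
  25÷5 = 5 each, +1 to first 0
Round 2: Briarlake=16 Elkhorn=10 Fernhollow=21 Greywater=9 Ironridge=9 → close Fernhollow (overflow 9)
  21÷4 = 5 each, +1 to first 1
Round 3: Briarlake=22 Elkhorn=15 Greywater=14 Ironridge=14 → close Briarlake (overflow 9)
  22÷3 = 7 each, +1 to first 1
Round 4: Elkhorn=23 Greywater=21 Ironridge=21 → close Ironridge (overflow 12)
  21÷2 = 10 each, +1 to first 1
Round 5: Elkhorn=34 Greywater=31 → close Elkhorn (overflow 19)
  34÷1 = 34 each, +1 to first 0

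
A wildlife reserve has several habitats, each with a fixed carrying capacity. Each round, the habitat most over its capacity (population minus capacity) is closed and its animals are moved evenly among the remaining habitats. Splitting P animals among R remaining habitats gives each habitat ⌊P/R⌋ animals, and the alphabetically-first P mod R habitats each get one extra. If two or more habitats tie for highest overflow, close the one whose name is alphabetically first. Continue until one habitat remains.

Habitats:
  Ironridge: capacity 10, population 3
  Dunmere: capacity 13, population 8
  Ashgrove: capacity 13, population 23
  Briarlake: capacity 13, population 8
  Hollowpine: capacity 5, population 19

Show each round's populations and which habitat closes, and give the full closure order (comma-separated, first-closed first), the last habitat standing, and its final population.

Round 1: Ashgrove=23 Briarlake=8 Dunmere=8 Hollowpine=19 Ironridge=3 → close Hollowpine (overflow 14)
  19÷4 = 4 each, +1 to first 3
Round 2: Ashgrove=28 Briarlake=13 Dunmere=13 Ironridge=7 → close Ashgrove (overflow 15)
  28÷3 = 9 each, +1 to first 1
Round 3: Briarlake=23 Dunmere=22 Ironridge=16 → close Briarlake (overflow 10)
  23÷2 = 11 each, +1 to first 1
Round 4: Dunmere=34 Ironridge=27 → close Dunmere (overflow 21)
  34÷1 = 34 each, +1 to first 0

Closure order: Hollowpine, Ashgrove, Briarlake, Dunmere
Last habitat: Ironridge with 61 animals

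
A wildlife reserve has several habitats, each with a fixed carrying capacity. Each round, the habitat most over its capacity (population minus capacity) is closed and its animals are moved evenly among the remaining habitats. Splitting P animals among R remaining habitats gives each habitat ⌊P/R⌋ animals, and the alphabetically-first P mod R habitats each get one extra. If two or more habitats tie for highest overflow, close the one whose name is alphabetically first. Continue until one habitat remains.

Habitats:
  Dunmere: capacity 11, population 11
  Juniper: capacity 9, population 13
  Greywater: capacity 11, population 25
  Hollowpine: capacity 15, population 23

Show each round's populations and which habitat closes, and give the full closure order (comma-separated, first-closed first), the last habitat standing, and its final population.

Round 1: Dunmere=11 Greywater=25 Hollowpine=23 Juniper=13 → close Greywater (overflow 14)
  25÷3 = 8 each, +1 to first 1
Round 2: Dunmere=20 Hollowpine=31 Juniper=21 → close Hollowpine (overflow 16)
  31÷2 = 15 each, +1 to first 1
Round 3: Dunmere=36 Juniper=36 → close Juniper (overflow 27)
  36÷1 = 36 each, +1 to first 0

Closure order: Greywater, Hollowpine, Juniper
Last habitat: Dunmere with 72 animals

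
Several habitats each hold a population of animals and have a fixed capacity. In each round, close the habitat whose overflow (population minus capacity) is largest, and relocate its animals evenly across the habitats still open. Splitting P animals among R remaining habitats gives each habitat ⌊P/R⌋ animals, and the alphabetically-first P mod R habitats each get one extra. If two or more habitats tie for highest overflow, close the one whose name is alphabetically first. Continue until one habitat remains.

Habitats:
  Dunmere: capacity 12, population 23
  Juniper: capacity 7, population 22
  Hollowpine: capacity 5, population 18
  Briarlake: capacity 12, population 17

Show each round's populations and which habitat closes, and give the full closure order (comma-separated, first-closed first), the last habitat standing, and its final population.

Closure order: Juniper, Hollowpine, Dunmere
Last habitat: Briarlake with 80 animals

Round 1: Briarlake=17 Dunmere=23 Hollowpine=18 Juniper=22 → close Juniper (overflow 15)
  22÷3 = 7 each, +1 to first 1
Round 2: Briarlake=25 Dunmere=30 Hollowpine=25 → close Hollowpine (overflow 20)
  25÷2 = 12 each, +1 to first 1
Round 3: Briarlake=38 Dunmere=42 → close Dunmere (overflow 30)
  42÷1 = 42 each, +1 to first 0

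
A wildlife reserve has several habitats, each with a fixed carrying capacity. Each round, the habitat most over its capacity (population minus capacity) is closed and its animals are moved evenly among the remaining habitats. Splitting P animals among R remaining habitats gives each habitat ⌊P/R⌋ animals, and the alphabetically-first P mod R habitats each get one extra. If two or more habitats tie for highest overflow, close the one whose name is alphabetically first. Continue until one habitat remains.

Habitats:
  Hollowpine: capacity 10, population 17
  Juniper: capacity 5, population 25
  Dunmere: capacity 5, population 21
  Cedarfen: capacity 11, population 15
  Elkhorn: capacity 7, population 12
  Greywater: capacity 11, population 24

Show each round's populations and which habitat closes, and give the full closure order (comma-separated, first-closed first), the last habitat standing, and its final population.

Round 1: Cedarfen=15 Dunmere=21 Elkhorn=12 Greywater=24 Hollowpine=17 Juniper=25 → close Juniper (overflow 20)
  25÷5 = 5 each, +1 to first 0
Round 2: Cedarfen=20 Dunmere=26 Elkhorn=17 Greywater=29 Hollowpine=22 → close Dunmere (overflow 21)
  26÷4 = 6 each, +1 to first 2
Round 3: Cedarfen=27 Elkhorn=24 Greywater=35 Hollowpine=28 → close Greywater (overflow 24)
  35÷3 = 11 each, +1 to first 2
Round 4: Cedarfen=39 Elkhorn=36 Hollowpine=39 → close Elkhorn (overflow 29)
  36÷2 = 18 each, +1 to first 0
Round 5: Cedarfen=57 Hollowpine=57 → close Hollowpine (overflow 47)
  57÷1 = 57 each, +1 to first 0

Closure order: Juniper, Dunmere, Greywater, Elkhorn, Hollowpine
Last habitat: Cedarfen with 114 animals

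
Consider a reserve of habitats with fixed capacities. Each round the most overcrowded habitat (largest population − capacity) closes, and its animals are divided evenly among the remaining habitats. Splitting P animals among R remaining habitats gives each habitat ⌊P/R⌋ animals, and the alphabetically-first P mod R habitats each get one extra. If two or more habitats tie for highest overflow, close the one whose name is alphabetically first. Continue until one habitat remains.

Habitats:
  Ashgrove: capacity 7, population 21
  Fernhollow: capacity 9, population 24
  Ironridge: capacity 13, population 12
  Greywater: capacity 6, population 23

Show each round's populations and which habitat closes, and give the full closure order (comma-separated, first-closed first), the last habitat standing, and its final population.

Closure order: Greywater, Fernhollow, Ashgrove
Last habitat: Ironridge with 80 animals

Round 1: Ashgrove=21 Fernhollow=24 Greywater=23 Ironridge=12 → close Greywater (overflow 17)
  23÷3 = 7 each, +1 to first 2
Round 2: Ashgrove=29 Fernhollow=32 Ironridge=19 → close Fernhollow (overflow 23)
  32÷2 = 16 each, +1 to first 0
Round 3: Ashgrove=45 Ironridge=35 → close Ashgrove (overflow 38)
  45÷1 = 45 each, +1 to first 0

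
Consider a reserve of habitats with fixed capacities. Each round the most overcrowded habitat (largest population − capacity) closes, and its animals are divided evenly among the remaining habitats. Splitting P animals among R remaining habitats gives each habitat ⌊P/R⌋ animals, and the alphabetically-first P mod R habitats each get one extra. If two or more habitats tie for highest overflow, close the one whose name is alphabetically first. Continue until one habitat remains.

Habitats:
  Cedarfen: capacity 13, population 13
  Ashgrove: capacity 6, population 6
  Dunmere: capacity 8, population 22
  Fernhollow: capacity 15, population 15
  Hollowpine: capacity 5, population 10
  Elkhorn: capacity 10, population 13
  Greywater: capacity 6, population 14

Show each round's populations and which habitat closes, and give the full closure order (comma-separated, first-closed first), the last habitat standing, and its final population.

Closure order: Dunmere, Greywater, Hollowpine, Elkhorn, Ashgrove, Cedarfen
Last habitat: Fernhollow with 93 animals

Round 1: Ashgrove=6 Cedarfen=13 Dunmere=22 Elkhorn=13 Fernhollow=15 Greywater=14 Hollowpine=10 → close Dunmere (overflow 14)
  22÷6 = 3 each, +1 to first 4
Round 2: Ashgrove=10 Cedarfen=17 Elkhorn=17 Fernhollow=19 Greywater=17 Hollowpine=13 → close Greywater (overflow 11)
  17÷5 = 3 each, +1 to first 2
Round 3: Ashgrove=14 Cedarfen=21 Elkhorn=20 Fernhollow=22 Hollowpine=16 → close Hollowpine (overflow 11)
  16÷4 = 4 each, +1 to first 0
Round 4: Ashgrove=18 Cedarfen=25 Elkhorn=24 Fernhollow=26 → close Elkhorn (overflow 14)
  24÷3 = 8 each, +1 to first 0
Round 5: Ashgrove=26 Cedarfen=33 Fernhollow=34 → close Ashgrove (overflow 20)
  26÷2 = 13 each, +1 to first 0
Round 6: Cedarfen=46 Fernhollow=47 → close Cedarfen (overflow 33)
  46÷1 = 46 each, +1 to first 0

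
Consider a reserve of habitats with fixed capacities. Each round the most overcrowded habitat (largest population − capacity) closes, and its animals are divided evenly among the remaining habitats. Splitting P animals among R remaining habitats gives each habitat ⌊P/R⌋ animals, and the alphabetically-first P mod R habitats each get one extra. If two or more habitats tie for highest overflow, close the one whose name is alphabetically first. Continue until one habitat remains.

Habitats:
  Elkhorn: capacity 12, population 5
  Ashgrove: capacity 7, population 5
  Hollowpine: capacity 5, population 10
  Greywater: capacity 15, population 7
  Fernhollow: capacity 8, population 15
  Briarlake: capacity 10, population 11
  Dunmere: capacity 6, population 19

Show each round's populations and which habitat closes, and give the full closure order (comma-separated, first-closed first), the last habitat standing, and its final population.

Closure order: Dunmere, Fernhollow, Hollowpine, Briarlake, Ashgrove, Elkhorn
Last habitat: Greywater with 72 animals

Round 1: Ashgrove=5 Briarlake=11 Dunmere=19 Elkhorn=5 Fernhollow=15 Greywater=7 Hollowpine=10 → close Dunmere (overflow 13)
  19÷6 = 3 each, +1 to first 1
Round 2: Ashgrove=9 Briarlake=14 Elkhorn=8 Fernhollow=18 Greywater=10 Hollowpine=13 → close Fernhollow (overflow 10)
  18÷5 = 3 each, +1 to first 3
Round 3: Ashgrove=13 Briarlake=18 Elkhorn=12 Greywater=13 Hollowpine=16 → close Hollowpine (overflow 11)
  16÷4 = 4 each, +1 to first 0
Round 4: Ashgrove=17 Briarlake=22 Elkhorn=16 Greywater=17 → close Briarlake (overflow 12)
  22÷3 = 7 each, +1 to first 1
Round 5: Ashgrove=25 Elkhorn=23 Greywater=24 → close Ashgrove (overflow 18)
  25÷2 = 12 each, +1 to first 1
Round 6: Elkhorn=36 Greywater=36 → close Elkhorn (overflow 24)
  36÷1 = 36 each, +1 to first 0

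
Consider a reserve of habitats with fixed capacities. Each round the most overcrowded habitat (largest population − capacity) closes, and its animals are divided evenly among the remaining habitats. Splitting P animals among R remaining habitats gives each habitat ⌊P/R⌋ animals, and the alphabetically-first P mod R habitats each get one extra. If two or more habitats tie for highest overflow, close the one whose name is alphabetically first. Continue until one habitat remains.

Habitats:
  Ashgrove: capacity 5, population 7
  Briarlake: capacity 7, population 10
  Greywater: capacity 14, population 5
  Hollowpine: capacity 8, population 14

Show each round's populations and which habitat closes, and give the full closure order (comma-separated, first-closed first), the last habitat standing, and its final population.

Round 1: Ashgrove=7 Briarlake=10 Greywater=5 Hollowpine=14 → close Hollowpine (overflow 6)
  14÷3 = 4 each, +1 to first 2
Round 2: Ashgrove=12 Briarlake=15 Greywater=9 → close Briarlake (overflow 8)
  15÷2 = 7 each, +1 to first 1
Round 3: Ashgrove=20 Greywater=16 → close Ashgrove (overflow 15)
  20÷1 = 20 each, +1 to first 0

Closure order: Hollowpine, Briarlake, Ashgrove
Last habitat: Greywater with 36 animals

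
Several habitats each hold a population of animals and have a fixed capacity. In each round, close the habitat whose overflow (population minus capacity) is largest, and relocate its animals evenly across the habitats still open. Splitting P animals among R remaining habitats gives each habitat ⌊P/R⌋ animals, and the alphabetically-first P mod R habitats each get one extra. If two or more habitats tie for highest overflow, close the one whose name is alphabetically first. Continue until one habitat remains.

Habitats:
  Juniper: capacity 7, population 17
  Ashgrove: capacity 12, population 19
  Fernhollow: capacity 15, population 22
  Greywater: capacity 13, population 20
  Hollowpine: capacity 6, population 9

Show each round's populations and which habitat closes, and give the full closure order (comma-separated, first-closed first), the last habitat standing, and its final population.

Closure order: Juniper, Ashgrove, Fernhollow, Greywater
Last habitat: Hollowpine with 87 animals

Round 1: Ashgrove=19 Fernhollow=22 Greywater=20 Hollowpine=9 Juniper=17 → close Juniper (overflow 10)
  17÷4 = 4 each, +1 to first 1
Round 2: Ashgrove=24 Fernhollow=26 Greywater=24 Hollowpine=13 → close Ashgrove (overflow 12)
  24÷3 = 8 each, +1 to first 0
Round 3: Fernhollow=34 Greywater=32 Hollowpine=21 → close Fernhollow (overflow 19)
  34÷2 = 17 each, +1 to first 0
Round 4: Greywater=49 Hollowpine=38 → close Greywater (overflow 36)
  49÷1 = 49 each, +1 to first 0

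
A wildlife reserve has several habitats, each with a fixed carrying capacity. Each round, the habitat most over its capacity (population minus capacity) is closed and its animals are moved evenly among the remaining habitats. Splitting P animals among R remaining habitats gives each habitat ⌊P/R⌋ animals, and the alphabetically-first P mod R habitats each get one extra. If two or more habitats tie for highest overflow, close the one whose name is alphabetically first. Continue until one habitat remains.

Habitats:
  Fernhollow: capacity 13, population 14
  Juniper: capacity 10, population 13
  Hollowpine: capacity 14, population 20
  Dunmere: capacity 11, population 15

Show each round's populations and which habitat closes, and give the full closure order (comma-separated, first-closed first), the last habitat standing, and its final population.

Closure order: Hollowpine, Dunmere, Juniper
Last habitat: Fernhollow with 62 animals

Round 1: Dunmere=15 Fernhollow=14 Hollowpine=20 Juniper=13 → close Hollowpine (overflow 6)
  20÷3 = 6 each, +1 to first 2
Round 2: Dunmere=22 Fernhollow=21 Juniper=19 → close Dunmere (overflow 11)
  22÷2 = 11 each, +1 to first 0
Round 3: Fernhollow=32 Juniper=30 → close Juniper (overflow 20)
  30÷1 = 30 each, +1 to first 0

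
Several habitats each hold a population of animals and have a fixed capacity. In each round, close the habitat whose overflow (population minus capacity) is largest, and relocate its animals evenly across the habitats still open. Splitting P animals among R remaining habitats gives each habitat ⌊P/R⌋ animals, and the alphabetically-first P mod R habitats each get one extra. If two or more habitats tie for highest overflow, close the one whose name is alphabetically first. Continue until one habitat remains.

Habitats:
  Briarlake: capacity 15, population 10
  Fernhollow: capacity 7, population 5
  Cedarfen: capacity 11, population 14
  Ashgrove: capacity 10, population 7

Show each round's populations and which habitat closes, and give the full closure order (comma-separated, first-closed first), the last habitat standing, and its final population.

Round 1: Ashgrove=7 Briarlake=10 Cedarfen=14 Fernhollow=5 → close Cedarfen (overflow 3)
  14÷3 = 4 each, +1 to first 2
Round 2: Ashgrove=12 Briarlake=15 Fernhollow=9 → close Ashgrove (overflow 2)
  12÷2 = 6 each, +1 to first 0
Round 3: Briarlake=21 Fernhollow=15 → close Fernhollow (overflow 8)
  15÷1 = 15 each, +1 to first 0

Closure order: Cedarfen, Ashgrove, Fernhollow
Last habitat: Briarlake with 36 animals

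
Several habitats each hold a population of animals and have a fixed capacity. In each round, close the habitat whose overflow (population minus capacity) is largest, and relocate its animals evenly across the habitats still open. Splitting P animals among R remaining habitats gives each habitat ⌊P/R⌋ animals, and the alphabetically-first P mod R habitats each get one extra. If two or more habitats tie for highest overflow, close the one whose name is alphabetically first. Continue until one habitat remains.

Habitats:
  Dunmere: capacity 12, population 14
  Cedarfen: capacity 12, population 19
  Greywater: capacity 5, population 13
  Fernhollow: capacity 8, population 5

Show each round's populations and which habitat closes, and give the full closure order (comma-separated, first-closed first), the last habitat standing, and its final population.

Closure order: Greywater, Cedarfen, Dunmere
Last habitat: Fernhollow with 51 animals

Round 1: Cedarfen=19 Dunmere=14 Fernhollow=5 Greywater=13 → close Greywater (overflow 8)
  13÷3 = 4 each, +1 to first 1
Round 2: Cedarfen=24 Dunmere=18 Fernhollow=9 → close Cedarfen (overflow 12)
  24÷2 = 12 each, +1 to first 0
Round 3: Dunmere=30 Fernhollow=21 → close Dunmere (overflow 18)
  30÷1 = 30 each, +1 to first 0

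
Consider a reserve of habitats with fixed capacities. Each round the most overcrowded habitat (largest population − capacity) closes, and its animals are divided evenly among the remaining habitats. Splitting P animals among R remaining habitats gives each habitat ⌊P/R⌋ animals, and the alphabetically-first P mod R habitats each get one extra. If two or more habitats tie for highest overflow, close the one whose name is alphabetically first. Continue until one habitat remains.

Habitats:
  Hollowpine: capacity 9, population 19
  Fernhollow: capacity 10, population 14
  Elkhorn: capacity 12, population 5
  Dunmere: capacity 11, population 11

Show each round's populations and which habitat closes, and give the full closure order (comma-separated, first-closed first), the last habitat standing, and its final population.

Closure order: Hollowpine, Fernhollow, Dunmere
Last habitat: Elkhorn with 49 animals

Round 1: Dunmere=11 Elkhorn=5 Fernhollow=14 Hollowpine=19 → close Hollowpine (overflow 10)
  19÷3 = 6 each, +1 to first 1
Round 2: Dunmere=18 Elkhorn=11 Fernhollow=20 → close Fernhollow (overflow 10)
  20÷2 = 10 each, +1 to first 0
Round 3: Dunmere=28 Elkhorn=21 → close Dunmere (overflow 17)
  28÷1 = 28 each, +1 to first 0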